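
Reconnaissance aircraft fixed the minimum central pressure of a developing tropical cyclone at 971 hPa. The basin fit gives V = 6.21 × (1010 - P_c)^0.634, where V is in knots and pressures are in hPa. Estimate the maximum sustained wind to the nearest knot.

ΔP = 1010 − 971 = 39 hPa.
39^0.634 ≈ 10.203.
V ≈ 6.21 × 10.203 ≈ 63.4 kt.

63 kt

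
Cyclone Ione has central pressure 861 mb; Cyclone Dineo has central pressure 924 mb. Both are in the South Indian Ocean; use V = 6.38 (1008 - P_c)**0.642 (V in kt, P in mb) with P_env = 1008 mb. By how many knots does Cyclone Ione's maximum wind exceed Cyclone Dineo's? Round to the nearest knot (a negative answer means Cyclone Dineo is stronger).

47 kt

Cyclone Ione: ΔP = 147; V ≈ 6.38 × 147^0.642 ≈ 157.12 kt.
Cyclone Dineo: ΔP = 84; V ≈ 6.38 × 84^0.642 ≈ 109.70 kt.
Difference ≈ 157.12 − 109.70 = 47.42 → 47 kt.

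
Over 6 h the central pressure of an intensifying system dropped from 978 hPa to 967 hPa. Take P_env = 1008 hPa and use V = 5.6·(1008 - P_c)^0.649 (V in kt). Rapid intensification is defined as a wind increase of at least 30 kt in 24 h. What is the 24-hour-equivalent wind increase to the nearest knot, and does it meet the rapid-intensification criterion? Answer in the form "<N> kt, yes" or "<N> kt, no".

V₁: ΔP = 30, V ≈ 5.6 × 30^0.649 ≈ 50.91 kt.
V₂: ΔP = 41, V ≈ 5.6 × 41^0.649 ≈ 62.36 kt.
ΔV over 6 h = 11.45 kt → 24 h equivalent = 11.45 × 24/6 ≈ 45.80 kt.
46 kt ≥ 30 kt ⇒ rapid intensification.

46 kt, yes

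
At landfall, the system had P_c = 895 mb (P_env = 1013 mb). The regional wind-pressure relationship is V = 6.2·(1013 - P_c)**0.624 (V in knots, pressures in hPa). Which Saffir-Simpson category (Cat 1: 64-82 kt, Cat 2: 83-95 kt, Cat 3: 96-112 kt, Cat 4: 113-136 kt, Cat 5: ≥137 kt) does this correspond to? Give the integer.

4

ΔP = 1013 − 895 = 118 mb.
V ≈ 6.2 × 118^0.624 = 6.2 × 19.63 ≈ 122 kt.
122 kt falls in the Category 4 band.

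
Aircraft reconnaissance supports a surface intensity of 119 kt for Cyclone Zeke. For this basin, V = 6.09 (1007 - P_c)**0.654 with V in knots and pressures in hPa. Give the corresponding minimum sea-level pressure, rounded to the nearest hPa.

913 hPa

ΔP = (V / 6.09)^(1/0.654) = (119/6.09)^1.529.
119/6.09 = 19.540; 19.540^1.529 ≈ 94.17 hPa.
P_c = 1007 − 94.17 = 912.83 ≈ 913 hPa.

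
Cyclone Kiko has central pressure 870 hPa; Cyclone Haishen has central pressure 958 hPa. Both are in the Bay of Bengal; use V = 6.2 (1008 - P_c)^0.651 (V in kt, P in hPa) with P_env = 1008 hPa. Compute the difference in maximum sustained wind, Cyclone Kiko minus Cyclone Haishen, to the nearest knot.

74 kt

Cyclone Kiko: ΔP = 138; V ≈ 6.2 × 138^0.651 ≈ 153.27 kt.
Cyclone Haishen: ΔP = 50; V ≈ 6.2 × 50^0.651 ≈ 79.14 kt.
Difference ≈ 153.27 − 79.14 = 74.13 → 74 kt.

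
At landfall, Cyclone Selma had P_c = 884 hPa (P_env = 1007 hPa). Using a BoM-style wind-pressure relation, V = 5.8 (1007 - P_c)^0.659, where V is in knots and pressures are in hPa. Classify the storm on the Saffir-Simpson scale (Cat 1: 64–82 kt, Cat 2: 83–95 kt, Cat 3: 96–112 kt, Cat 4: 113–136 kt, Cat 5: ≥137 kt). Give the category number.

5

ΔP = 1007 − 884 = 123 hPa.
V ≈ 5.8 × 123^0.659 = 5.8 × 23.84 ≈ 138 kt.
138 kt falls in the Category 5 band.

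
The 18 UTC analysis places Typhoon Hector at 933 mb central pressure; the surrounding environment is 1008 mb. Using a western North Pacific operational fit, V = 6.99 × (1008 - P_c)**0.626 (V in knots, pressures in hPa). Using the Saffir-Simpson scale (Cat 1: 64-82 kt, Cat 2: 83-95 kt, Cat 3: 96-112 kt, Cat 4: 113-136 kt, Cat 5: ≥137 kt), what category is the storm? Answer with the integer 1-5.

ΔP = 1008 − 933 = 75 mb.
V ≈ 6.99 × 75^0.626 = 6.99 × 14.92 ≈ 104 kt.
104 kt falls in the Category 3 band.

3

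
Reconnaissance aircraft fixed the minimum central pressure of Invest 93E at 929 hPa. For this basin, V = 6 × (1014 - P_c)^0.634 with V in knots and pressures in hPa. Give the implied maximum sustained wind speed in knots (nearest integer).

ΔP = 1014 − 929 = 85 hPa.
85^0.634 ≈ 16.721.
V ≈ 6 × 16.721 ≈ 100.3 kt.

100 kt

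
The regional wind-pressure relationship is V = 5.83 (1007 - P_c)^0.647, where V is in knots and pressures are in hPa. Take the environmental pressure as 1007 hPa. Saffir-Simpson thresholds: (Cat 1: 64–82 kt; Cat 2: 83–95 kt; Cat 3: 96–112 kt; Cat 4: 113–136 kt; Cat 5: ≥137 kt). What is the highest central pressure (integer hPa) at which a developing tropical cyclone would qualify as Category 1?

966 hPa

Category 1 begins at V = 64 kt.
Required ΔP = (64/5.83)^(1/0.647) = 10.978^1.546 ≈ 40.57 hPa.
P_c ≤ 1007 − 40.57 = 966.43, so the highest integer P_c is 966 hPa.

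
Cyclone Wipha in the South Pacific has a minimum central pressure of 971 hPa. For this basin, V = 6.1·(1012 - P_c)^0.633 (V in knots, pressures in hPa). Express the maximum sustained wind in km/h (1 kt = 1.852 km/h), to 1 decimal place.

118.5 km/h

ΔP = 1012 − 971 = 41 hPa.
V ≈ 6.1 × 41^0.633 = 6.1 × 10.493 ≈ 64.006 kt.
64.006 × 1.852 ≈ 118.54 km/h → 118.5 km/h.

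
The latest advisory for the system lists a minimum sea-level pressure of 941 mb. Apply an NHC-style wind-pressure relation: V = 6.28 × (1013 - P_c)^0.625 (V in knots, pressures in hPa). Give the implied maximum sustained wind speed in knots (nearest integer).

91 kt

ΔP = 1013 − 941 = 72 mb.
72^0.625 ≈ 14.482.
V ≈ 6.28 × 14.482 ≈ 90.9 kt.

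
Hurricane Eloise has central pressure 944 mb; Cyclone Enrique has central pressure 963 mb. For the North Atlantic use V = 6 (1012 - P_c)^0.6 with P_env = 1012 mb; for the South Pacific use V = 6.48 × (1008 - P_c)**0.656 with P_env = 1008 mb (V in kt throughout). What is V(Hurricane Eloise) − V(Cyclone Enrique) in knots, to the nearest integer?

Hurricane Eloise: ΔP = 68; V ≈ 6 × 68^0.6 ≈ 75.45 kt.
Cyclone Enrique: ΔP = 45; V ≈ 6.48 × 45^0.656 ≈ 78.72 kt.
Difference ≈ 75.45 − 78.72 = -3.27 → -3 kt.

-3 kt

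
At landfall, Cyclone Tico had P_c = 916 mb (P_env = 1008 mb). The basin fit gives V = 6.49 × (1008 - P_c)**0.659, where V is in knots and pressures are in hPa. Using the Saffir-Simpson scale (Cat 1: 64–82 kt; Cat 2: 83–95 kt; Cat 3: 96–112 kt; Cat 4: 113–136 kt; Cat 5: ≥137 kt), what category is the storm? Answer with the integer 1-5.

ΔP = 1008 − 916 = 92 mb.
V ≈ 6.49 × 92^0.659 = 6.49 × 19.69 ≈ 128 kt.
128 kt falls in the Category 4 band.

4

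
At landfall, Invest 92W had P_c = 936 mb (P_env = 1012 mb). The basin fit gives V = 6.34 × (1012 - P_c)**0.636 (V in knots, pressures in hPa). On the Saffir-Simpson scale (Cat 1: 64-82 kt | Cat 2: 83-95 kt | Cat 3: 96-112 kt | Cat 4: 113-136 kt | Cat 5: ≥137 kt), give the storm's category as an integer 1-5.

3

ΔP = 1012 − 936 = 76 mb.
V ≈ 6.34 × 76^0.636 = 6.34 × 15.71 ≈ 100 kt.
100 kt falls in the Category 3 band.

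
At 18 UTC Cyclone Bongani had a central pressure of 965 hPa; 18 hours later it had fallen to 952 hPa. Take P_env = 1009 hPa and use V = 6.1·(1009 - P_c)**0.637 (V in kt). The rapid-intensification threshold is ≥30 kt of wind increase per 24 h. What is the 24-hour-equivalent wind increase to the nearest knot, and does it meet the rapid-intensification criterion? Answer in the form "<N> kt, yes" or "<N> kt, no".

V₁: ΔP = 44, V ≈ 6.1 × 44^0.637 ≈ 67.95 kt.
V₂: ΔP = 57, V ≈ 6.1 × 57^0.637 ≈ 80.13 kt.
ΔV over 18 h = 12.18 kt → 24 h equivalent = 12.18 × 24/18 ≈ 16.24 kt.
16 kt < 30 kt ⇒ not rapid intensification.

16 kt, no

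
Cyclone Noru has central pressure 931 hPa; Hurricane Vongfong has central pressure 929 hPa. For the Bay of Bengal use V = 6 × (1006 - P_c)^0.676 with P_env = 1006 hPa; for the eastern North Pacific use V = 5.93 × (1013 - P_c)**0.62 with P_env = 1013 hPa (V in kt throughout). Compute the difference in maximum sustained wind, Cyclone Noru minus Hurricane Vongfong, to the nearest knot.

Cyclone Noru: ΔP = 75; V ≈ 6 × 75^0.676 ≈ 111.09 kt.
Hurricane Vongfong: ΔP = 84; V ≈ 5.93 × 84^0.62 ≈ 92.49 kt.
Difference ≈ 111.09 − 92.49 = 18.60 → 19 kt.

19 kt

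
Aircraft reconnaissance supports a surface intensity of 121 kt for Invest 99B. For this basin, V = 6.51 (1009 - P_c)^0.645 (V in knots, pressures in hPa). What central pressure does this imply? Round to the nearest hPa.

916 hPa

ΔP = (V / 6.51)^(1/0.645) = (121/6.51)^1.550.
121/6.51 = 18.587; 18.587^1.550 ≈ 92.85 hPa.
P_c = 1009 − 92.85 = 916.15 ≈ 916 hPa.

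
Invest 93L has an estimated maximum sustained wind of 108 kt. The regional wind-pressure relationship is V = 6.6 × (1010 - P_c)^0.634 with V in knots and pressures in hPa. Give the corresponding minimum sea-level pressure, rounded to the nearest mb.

928 mb

ΔP = (V / 6.6)^(1/0.634) = (108/6.6)^1.577.
108/6.6 = 16.364; 16.364^1.577 ≈ 82.16 mb.
P_c = 1010 − 82.16 = 927.84 ≈ 928 mb.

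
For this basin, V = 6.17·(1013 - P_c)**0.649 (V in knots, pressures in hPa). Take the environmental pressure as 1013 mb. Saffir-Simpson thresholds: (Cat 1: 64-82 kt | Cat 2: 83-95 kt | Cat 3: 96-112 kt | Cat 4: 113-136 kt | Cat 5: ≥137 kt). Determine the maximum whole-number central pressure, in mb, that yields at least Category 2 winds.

958 mb

Category 2 begins at V = 83 kt.
Required ΔP = (83/6.17)^(1/0.649) = 13.452^1.541 ≈ 54.86 mb.
P_c ≤ 1013 − 54.86 = 958.14, so the highest integer P_c is 958 mb.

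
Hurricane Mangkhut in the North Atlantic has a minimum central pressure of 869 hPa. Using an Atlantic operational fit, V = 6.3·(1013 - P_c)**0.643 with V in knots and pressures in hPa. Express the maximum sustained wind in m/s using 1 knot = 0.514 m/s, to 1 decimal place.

ΔP = 1013 − 869 = 144 hPa.
V ≈ 6.3 × 144^0.643 = 6.3 × 24.425 ≈ 153.875 kt.
153.875 × 0.514 ≈ 79.09 m/s → 79.1 m/s.

79.1 m/s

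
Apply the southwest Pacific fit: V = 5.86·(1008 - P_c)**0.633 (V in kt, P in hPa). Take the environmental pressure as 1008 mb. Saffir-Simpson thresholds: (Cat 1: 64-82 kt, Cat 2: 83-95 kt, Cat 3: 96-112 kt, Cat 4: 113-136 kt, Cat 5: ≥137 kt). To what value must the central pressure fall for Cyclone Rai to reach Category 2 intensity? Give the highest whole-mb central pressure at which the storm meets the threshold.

Category 2 begins at V = 83 kt.
Required ΔP = (83/5.86)^(1/0.633) = 14.164^1.580 ≈ 65.86 mb.
P_c ≤ 1008 − 65.86 = 942.14, so the highest integer P_c is 942 mb.

942 mb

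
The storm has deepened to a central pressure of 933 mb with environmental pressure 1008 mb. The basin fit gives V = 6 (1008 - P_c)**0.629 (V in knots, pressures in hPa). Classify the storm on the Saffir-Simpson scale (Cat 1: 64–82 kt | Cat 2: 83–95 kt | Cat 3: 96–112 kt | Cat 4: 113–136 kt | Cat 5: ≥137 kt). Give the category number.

ΔP = 1008 − 933 = 75 mb.
V ≈ 6 × 75^0.629 = 6 × 15.12 ≈ 91 kt.
91 kt falls in the Category 2 band.

2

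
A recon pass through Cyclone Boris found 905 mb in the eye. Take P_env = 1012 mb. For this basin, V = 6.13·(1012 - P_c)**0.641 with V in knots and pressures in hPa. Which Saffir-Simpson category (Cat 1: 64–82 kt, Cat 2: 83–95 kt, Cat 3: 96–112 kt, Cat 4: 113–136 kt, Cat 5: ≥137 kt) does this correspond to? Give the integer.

ΔP = 1012 − 905 = 107 mb.
V ≈ 6.13 × 107^0.641 = 6.13 × 19.99 ≈ 123 kt.
123 kt falls in the Category 4 band.

4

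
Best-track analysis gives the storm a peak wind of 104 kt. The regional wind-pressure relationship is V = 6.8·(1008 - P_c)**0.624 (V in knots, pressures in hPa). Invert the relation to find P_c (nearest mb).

929 mb

ΔP = (V / 6.8)^(1/0.624) = (104/6.8)^1.603.
104/6.8 = 15.294; 15.294^1.603 ≈ 79.12 mb.
P_c = 1008 − 79.12 = 928.88 ≈ 929 mb.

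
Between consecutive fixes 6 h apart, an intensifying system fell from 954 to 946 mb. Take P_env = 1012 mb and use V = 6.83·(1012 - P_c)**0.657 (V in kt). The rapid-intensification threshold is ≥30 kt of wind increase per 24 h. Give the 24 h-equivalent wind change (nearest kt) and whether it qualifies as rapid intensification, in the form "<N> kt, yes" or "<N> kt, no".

V₁: ΔP = 58, V ≈ 6.83 × 58^0.657 ≈ 98.40 kt.
V₂: ΔP = 66, V ≈ 6.83 × 66^0.657 ≈ 107.12 kt.
ΔV over 6 h = 8.72 kt → 24 h equivalent = 8.72 × 24/6 ≈ 34.88 kt.
35 kt ≥ 30 kt ⇒ rapid intensification.

35 kt, yes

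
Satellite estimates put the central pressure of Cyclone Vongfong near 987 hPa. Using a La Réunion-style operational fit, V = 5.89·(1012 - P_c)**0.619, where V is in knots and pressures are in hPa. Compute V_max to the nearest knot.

ΔP = 1012 − 987 = 25 hPa.
25^0.619 ≈ 7.334.
V ≈ 5.89 × 7.334 ≈ 43.2 kt.

43 kt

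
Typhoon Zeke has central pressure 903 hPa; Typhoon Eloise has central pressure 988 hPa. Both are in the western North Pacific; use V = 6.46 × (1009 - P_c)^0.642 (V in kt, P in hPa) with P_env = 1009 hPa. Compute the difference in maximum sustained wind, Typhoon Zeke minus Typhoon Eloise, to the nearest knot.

Typhoon Zeke: ΔP = 106; V ≈ 6.46 × 106^0.642 ≈ 128.97 kt.
Typhoon Eloise: ΔP = 21; V ≈ 6.46 × 21^0.642 ≈ 45.61 kt.
Difference ≈ 128.97 − 45.61 = 83.36 → 83 kt.

83 kt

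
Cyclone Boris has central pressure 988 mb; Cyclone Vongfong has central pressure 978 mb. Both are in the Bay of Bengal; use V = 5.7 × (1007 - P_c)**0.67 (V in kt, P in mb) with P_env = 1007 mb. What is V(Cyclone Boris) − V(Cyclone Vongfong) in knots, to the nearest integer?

Cyclone Boris: ΔP = 19; V ≈ 5.7 × 19^0.67 ≈ 40.99 kt.
Cyclone Vongfong: ΔP = 29; V ≈ 5.7 × 29^0.67 ≈ 54.41 kt.
Difference ≈ 40.99 − 54.41 = -13.42 → -13 kt.

-13 kt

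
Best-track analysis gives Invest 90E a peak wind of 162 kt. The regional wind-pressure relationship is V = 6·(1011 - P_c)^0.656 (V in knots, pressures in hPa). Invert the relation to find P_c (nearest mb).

859 mb

ΔP = (V / 6)^(1/0.656) = (162/6)^1.524.
162/6 = 27.000; 27.000^1.524 ≈ 152.04 mb.
P_c = 1011 − 152.04 = 858.96 ≈ 859 mb.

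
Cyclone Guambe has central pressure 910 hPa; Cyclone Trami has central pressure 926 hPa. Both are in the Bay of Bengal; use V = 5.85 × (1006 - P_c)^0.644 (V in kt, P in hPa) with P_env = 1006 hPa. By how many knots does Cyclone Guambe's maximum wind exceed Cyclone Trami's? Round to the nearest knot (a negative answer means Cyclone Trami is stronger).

12 kt

Cyclone Guambe: ΔP = 96; V ≈ 5.85 × 96^0.644 ≈ 110.60 kt.
Cyclone Trami: ΔP = 80; V ≈ 5.85 × 80^0.644 ≈ 98.34 kt.
Difference ≈ 110.60 − 98.34 = 12.26 → 12 kt.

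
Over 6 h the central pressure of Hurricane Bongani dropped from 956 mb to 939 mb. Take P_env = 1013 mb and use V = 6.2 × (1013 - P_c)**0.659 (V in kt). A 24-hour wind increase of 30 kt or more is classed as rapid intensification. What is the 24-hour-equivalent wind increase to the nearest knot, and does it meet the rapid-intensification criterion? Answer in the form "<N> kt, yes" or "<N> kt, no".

V₁: ΔP = 57, V ≈ 6.2 × 57^0.659 ≈ 89.03 kt.
V₂: ΔP = 74, V ≈ 6.2 × 74^0.659 ≈ 105.73 kt.
ΔV over 6 h = 16.70 kt → 24 h equivalent = 16.70 × 24/6 ≈ 66.80 kt.
67 kt ≥ 30 kt ⇒ rapid intensification.

67 kt, yes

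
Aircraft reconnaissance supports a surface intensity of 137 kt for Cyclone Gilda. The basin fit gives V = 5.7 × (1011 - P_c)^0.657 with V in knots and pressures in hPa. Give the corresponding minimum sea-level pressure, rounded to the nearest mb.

ΔP = (V / 5.7)^(1/0.657) = (137/5.7)^1.522.
137/5.7 = 24.035; 24.035^1.522 ≈ 126.40 mb.
P_c = 1011 − 126.40 = 884.60 ≈ 885 mb.

885 mb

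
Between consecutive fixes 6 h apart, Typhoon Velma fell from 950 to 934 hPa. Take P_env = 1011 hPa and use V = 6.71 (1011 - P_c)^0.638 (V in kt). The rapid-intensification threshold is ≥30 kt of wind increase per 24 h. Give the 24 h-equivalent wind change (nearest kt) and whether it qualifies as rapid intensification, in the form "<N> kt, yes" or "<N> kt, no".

59 kt, yes

V₁: ΔP = 61, V ≈ 6.71 × 61^0.638 ≈ 92.42 kt.
V₂: ΔP = 77, V ≈ 6.71 × 77^0.638 ≈ 107.23 kt.
ΔV over 6 h = 14.81 kt → 24 h equivalent = 14.81 × 24/6 ≈ 59.24 kt.
59 kt ≥ 30 kt ⇒ rapid intensification.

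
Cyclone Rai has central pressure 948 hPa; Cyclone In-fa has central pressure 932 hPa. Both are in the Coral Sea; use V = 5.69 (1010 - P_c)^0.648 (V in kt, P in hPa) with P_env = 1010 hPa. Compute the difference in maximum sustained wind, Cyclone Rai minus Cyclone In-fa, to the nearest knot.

-13 kt

Cyclone Rai: ΔP = 62; V ≈ 5.69 × 62^0.648 ≈ 82.52 kt.
Cyclone In-fa: ΔP = 78; V ≈ 5.69 × 78^0.648 ≈ 95.76 kt.
Difference ≈ 82.52 − 95.76 = -13.24 → -13 kt.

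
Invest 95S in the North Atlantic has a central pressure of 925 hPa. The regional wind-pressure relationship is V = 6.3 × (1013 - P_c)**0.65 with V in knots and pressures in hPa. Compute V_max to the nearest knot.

116 kt

ΔP = 1013 − 925 = 88 hPa.
88^0.65 ≈ 18.362.
V ≈ 6.3 × 18.362 ≈ 115.7 kt.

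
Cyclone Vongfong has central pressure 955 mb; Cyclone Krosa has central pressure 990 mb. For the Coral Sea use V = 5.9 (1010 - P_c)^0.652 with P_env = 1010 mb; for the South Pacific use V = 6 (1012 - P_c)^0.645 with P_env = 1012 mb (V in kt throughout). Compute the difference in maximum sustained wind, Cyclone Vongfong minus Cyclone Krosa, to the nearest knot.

Cyclone Vongfong: ΔP = 55; V ≈ 5.9 × 55^0.652 ≈ 80.46 kt.
Cyclone Krosa: ΔP = 22; V ≈ 6 × 22^0.645 ≈ 44.06 kt.
Difference ≈ 80.46 − 44.06 = 36.40 → 36 kt.

36 kt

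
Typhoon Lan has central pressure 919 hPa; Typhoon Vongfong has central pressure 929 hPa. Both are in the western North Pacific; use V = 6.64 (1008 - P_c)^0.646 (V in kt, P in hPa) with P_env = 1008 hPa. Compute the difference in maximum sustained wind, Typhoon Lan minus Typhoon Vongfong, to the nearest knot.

9 kt

Typhoon Lan: ΔP = 89; V ≈ 6.64 × 89^0.646 ≈ 120.64 kt.
Typhoon Vongfong: ΔP = 79; V ≈ 6.64 × 79^0.646 ≈ 111.70 kt.
Difference ≈ 120.64 − 111.70 = 8.94 → 9 kt.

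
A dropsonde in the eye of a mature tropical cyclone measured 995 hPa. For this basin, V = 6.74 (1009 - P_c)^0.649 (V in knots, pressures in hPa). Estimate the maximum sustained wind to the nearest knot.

37 kt

ΔP = 1009 − 995 = 14 hPa.
14^0.649 ≈ 5.544.
V ≈ 6.74 × 5.544 ≈ 37.4 kt.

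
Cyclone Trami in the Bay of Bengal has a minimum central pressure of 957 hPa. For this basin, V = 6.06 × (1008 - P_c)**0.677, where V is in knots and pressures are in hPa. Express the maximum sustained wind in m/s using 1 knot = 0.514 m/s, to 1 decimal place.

44.6 m/s

ΔP = 1008 − 957 = 51 hPa.
V ≈ 6.06 × 51^0.677 = 6.06 × 14.323 ≈ 86.796 kt.
86.796 × 0.514 ≈ 44.61 m/s → 44.6 m/s.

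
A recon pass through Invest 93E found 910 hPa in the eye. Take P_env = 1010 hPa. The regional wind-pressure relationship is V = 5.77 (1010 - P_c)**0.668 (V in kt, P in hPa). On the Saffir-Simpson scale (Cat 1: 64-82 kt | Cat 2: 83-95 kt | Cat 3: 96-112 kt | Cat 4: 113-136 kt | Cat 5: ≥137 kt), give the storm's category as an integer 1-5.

ΔP = 1010 − 910 = 100 hPa.
V ≈ 5.77 × 100^0.668 = 5.77 × 21.68 ≈ 125 kt.
125 kt falls in the Category 4 band.

4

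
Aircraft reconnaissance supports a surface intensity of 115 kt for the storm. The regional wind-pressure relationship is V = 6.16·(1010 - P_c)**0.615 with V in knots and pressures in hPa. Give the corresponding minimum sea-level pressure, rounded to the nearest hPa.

893 hPa

ΔP = (V / 6.16)^(1/0.615) = (115/6.16)^1.626.
115/6.16 = 18.669; 18.669^1.626 ≈ 116.64 hPa.
P_c = 1010 − 116.64 = 893.36 ≈ 893 hPa.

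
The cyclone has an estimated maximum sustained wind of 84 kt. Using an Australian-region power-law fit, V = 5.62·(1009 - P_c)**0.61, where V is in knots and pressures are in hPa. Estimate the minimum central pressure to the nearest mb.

ΔP = (V / 5.62)^(1/0.61) = (84/5.62)^1.639.
84/5.62 = 14.947; 14.947^1.639 ≈ 84.23 mb.
P_c = 1009 − 84.23 = 924.77 ≈ 925 mb.

925 mb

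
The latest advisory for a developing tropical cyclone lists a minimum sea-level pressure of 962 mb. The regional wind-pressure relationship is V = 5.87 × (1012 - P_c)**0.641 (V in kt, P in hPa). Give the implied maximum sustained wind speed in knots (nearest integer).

ΔP = 1012 − 962 = 50 mb.
50^0.641 ≈ 12.276.
V ≈ 5.87 × 12.276 ≈ 72.1 kt.

72 kt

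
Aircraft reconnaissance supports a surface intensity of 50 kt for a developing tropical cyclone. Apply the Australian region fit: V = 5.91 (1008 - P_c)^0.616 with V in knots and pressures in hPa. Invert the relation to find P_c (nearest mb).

ΔP = (V / 5.91)^(1/0.616) = (50/5.91)^1.623.
50/5.91 = 8.460; 8.460^1.623 ≈ 32.03 mb.
P_c = 1008 − 32.03 = 975.97 ≈ 976 mb.

976 mb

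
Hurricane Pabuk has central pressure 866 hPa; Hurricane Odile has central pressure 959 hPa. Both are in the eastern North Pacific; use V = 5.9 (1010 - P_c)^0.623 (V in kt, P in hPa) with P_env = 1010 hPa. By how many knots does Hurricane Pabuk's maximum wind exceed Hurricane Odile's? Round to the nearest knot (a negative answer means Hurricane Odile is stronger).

62 kt

Hurricane Pabuk: ΔP = 144; V ≈ 5.9 × 144^0.623 ≈ 130.47 kt.
Hurricane Odile: ΔP = 51; V ≈ 5.9 × 51^0.623 ≈ 68.34 kt.
Difference ≈ 130.47 − 68.34 = 62.13 → 62 kt.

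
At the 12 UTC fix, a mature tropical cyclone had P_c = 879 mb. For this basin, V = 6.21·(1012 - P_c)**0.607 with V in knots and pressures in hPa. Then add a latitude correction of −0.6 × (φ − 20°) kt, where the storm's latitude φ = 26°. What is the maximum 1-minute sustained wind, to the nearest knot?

ΔP = 1012 − 879 = 133 mb.
133^0.607 ≈ 19.462.
V ≈ 6.21 × 19.462 ≈ 120.9 kt.
Latitude correction: −0.6 × (26 − 20) = -3.6 kt.
Corrected V ≈ 117.3 kt → 117 kt.

117 kt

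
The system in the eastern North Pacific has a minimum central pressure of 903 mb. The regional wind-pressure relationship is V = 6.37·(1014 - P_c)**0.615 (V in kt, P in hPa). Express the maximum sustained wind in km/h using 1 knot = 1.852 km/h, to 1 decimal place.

ΔP = 1014 − 903 = 111 mb.
V ≈ 6.37 × 111^0.615 = 6.37 × 18.108 ≈ 115.349 kt.
115.349 × 1.852 ≈ 213.63 km/h → 213.6 km/h.

213.6 km/h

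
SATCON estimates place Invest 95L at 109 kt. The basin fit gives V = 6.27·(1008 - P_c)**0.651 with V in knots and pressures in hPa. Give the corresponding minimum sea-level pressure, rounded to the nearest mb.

928 mb

ΔP = (V / 6.27)^(1/0.651) = (109/6.27)^1.536.
109/6.27 = 17.384; 17.384^1.536 ≈ 80.35 mb.
P_c = 1008 − 80.35 = 927.65 ≈ 928 mb.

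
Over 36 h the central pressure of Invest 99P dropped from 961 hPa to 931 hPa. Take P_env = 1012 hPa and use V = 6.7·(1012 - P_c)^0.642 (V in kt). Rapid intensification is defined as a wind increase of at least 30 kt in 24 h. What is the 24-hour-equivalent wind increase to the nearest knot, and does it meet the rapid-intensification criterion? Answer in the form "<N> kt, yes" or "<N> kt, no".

V₁: ΔP = 51, V ≈ 6.7 × 51^0.642 ≈ 83.62 kt.
V₂: ΔP = 81, V ≈ 6.7 × 81^0.642 ≈ 112.54 kt.
ΔV over 36 h = 28.92 kt → 24 h equivalent = 28.92 × 24/36 ≈ 19.28 kt.
19 kt < 30 kt ⇒ not rapid intensification.

19 kt, no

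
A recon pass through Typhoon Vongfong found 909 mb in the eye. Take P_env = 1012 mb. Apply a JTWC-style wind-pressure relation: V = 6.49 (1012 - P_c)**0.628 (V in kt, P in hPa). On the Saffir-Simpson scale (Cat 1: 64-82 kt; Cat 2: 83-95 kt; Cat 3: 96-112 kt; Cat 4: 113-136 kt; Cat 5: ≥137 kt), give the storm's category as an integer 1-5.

4

ΔP = 1012 − 909 = 103 mb.
V ≈ 6.49 × 103^0.628 = 6.49 × 18.37 ≈ 119 kt.
119 kt falls in the Category 4 band.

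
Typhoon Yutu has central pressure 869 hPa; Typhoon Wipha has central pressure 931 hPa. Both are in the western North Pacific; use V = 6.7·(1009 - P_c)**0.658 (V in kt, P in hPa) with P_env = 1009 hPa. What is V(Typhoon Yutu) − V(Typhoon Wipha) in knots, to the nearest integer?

55 kt

Typhoon Yutu: ΔP = 140; V ≈ 6.7 × 140^0.658 ≈ 173.07 kt.
Typhoon Wipha: ΔP = 78; V ≈ 6.7 × 78^0.658 ≈ 117.78 kt.
Difference ≈ 173.07 − 117.78 = 55.29 → 55 kt.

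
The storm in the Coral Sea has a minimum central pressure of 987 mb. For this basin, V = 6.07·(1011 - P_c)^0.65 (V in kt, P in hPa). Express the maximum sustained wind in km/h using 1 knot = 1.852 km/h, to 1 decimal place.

ΔP = 1011 − 987 = 24 mb.
V ≈ 6.07 × 24^0.65 = 6.07 × 7.891 ≈ 47.899 kt.
47.899 × 1.852 ≈ 88.71 km/h → 88.7 km/h.

88.7 km/h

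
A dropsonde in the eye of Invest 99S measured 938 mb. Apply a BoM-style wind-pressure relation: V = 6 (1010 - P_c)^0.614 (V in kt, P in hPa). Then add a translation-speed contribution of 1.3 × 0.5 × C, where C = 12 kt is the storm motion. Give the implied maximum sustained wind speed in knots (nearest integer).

ΔP = 1010 − 938 = 72 mb.
72^0.614 ≈ 13.817.
V ≈ 6 × 13.817 ≈ 82.9 kt.
Translation term: 1.3 × 0.5 × 12 = 7.8 kt.
Corrected V ≈ 90.7 kt → 91 kt.

91 kt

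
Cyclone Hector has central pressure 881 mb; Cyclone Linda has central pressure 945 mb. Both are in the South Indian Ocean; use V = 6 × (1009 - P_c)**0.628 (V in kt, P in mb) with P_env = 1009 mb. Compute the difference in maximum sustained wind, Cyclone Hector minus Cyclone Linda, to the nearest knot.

Cyclone Hector: ΔP = 128; V ≈ 6 × 128^0.628 ≈ 126.32 kt.
Cyclone Linda: ΔP = 64; V ≈ 6 × 64^0.628 ≈ 81.74 kt.
Difference ≈ 126.32 − 81.74 = 44.58 → 45 kt.

45 kt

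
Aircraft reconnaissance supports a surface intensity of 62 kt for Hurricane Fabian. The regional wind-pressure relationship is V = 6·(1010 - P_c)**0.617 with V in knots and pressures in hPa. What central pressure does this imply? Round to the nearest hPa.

966 hPa

ΔP = (V / 6)^(1/0.617) = (62/6)^1.621.
62/6 = 10.333; 10.333^1.621 ≈ 44.04 hPa.
P_c = 1010 − 44.04 = 965.96 ≈ 966 hPa.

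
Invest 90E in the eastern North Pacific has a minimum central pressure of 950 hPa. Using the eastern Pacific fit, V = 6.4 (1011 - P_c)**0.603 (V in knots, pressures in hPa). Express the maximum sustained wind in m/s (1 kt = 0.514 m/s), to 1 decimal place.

39.2 m/s

ΔP = 1011 − 950 = 61 hPa.
V ≈ 6.4 × 61^0.603 = 6.4 × 11.928 ≈ 76.337 kt.
76.337 × 0.514 ≈ 39.24 m/s → 39.2 m/s.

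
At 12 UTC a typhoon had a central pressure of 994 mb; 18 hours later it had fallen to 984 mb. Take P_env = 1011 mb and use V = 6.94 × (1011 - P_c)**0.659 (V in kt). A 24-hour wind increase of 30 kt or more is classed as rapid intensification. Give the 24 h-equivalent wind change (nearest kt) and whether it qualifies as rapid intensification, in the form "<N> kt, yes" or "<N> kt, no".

21 kt, no

V₁: ΔP = 17, V ≈ 6.94 × 17^0.659 ≈ 44.90 kt.
V₂: ΔP = 27, V ≈ 6.94 × 27^0.659 ≈ 60.90 kt.
ΔV over 18 h = 16.00 kt → 24 h equivalent = 16.00 × 24/18 ≈ 21.33 kt.
21 kt < 30 kt ⇒ not rapid intensification.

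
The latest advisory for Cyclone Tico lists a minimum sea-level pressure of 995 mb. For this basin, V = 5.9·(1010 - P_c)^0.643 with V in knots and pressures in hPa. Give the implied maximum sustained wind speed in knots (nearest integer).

ΔP = 1010 − 995 = 15 mb.
15^0.643 ≈ 5.705.
V ≈ 5.9 × 5.705 ≈ 33.7 kt.

34 kt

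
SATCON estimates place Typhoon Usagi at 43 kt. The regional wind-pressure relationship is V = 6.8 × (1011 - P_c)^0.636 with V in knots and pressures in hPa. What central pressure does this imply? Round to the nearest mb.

ΔP = (V / 6.8)^(1/0.636) = (43/6.8)^1.572.
43/6.8 = 6.324; 6.324^1.572 ≈ 18.17 mb.
P_c = 1011 − 18.17 = 992.83 ≈ 993 mb.

993 mb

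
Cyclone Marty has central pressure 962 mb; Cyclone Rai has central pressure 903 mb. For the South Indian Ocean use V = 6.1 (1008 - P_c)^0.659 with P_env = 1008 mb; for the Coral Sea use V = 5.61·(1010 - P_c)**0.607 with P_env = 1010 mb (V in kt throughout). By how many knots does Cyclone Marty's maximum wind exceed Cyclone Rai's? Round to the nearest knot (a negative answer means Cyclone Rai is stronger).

-20 kt

Cyclone Marty: ΔP = 46; V ≈ 6.1 × 46^0.659 ≈ 76.05 kt.
Cyclone Rai: ΔP = 107; V ≈ 5.61 × 107^0.607 ≈ 95.68 kt.
Difference ≈ 76.05 − 95.68 = -19.63 → -20 kt.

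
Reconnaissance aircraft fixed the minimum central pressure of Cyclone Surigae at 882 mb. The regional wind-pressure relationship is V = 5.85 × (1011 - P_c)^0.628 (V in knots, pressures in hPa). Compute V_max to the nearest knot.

124 kt

ΔP = 1011 − 882 = 129 mb.
129^0.628 ≈ 21.157.
V ≈ 5.85 × 21.157 ≈ 123.8 kt.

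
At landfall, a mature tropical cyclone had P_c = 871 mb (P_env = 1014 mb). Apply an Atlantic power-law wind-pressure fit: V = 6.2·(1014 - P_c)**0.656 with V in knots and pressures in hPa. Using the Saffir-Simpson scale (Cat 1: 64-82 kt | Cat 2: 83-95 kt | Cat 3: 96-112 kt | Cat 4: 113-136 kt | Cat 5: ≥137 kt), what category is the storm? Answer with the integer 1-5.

ΔP = 1014 − 871 = 143 mb.
V ≈ 6.2 × 143^0.656 = 6.2 × 25.94 ≈ 161 kt.
161 kt falls in the Category 5 band.

5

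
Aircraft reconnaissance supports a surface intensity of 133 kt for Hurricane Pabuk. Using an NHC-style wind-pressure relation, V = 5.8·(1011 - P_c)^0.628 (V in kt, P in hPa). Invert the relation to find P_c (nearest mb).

ΔP = (V / 5.8)^(1/0.628) = (133/5.8)^1.592.
133/5.8 = 22.931; 22.931^1.592 ≈ 146.65 mb.
P_c = 1011 − 146.65 = 864.35 ≈ 864 mb.

864 mb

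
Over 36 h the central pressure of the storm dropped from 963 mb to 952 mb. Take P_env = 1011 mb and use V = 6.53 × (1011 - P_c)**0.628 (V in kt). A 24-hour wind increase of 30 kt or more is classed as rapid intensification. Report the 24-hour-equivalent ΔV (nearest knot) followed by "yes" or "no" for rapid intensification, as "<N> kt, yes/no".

7 kt, no

V₁: ΔP = 48, V ≈ 6.53 × 48^0.628 ≈ 74.26 kt.
V₂: ΔP = 59, V ≈ 6.53 × 59^0.628 ≈ 84.53 kt.
ΔV over 36 h = 10.27 kt → 24 h equivalent = 10.27 × 24/36 ≈ 6.85 kt.
7 kt < 30 kt ⇒ not rapid intensification.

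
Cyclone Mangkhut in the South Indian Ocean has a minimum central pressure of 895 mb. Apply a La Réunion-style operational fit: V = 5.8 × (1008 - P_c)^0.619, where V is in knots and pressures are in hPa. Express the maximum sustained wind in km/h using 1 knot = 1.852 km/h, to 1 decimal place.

ΔP = 1008 − 895 = 113 mb.
V ≈ 5.8 × 113^0.619 = 5.8 × 18.658 ≈ 108.214 kt.
108.214 × 1.852 ≈ 200.41 km/h → 200.4 km/h.

200.4 km/h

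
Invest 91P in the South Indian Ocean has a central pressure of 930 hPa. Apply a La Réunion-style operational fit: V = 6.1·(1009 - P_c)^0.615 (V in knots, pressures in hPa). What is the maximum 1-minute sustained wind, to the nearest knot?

ΔP = 1009 − 930 = 79 hPa.
79^0.615 ≈ 14.691.
V ≈ 6.1 × 14.691 ≈ 89.6 kt.

90 kt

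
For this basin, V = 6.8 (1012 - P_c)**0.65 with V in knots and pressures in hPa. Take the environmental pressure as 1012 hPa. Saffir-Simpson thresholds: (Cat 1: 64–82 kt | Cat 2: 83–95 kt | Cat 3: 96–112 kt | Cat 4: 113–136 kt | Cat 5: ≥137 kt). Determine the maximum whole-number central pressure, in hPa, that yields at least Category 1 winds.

Category 1 begins at V = 64 kt.
Required ΔP = (64/6.8)^(1/0.65) = 9.412^1.538 ≈ 31.47 hPa.
P_c ≤ 1012 − 31.47 = 980.53, so the highest integer P_c is 980 hPa.

980 hPa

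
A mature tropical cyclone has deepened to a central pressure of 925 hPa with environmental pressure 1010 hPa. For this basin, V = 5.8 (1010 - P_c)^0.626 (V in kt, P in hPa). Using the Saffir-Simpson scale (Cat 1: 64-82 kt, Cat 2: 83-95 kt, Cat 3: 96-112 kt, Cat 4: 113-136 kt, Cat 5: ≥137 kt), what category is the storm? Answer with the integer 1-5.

ΔP = 1010 − 925 = 85 hPa.
V ≈ 5.8 × 85^0.626 = 5.8 × 16.14 ≈ 94 kt.
94 kt falls in the Category 2 band.

2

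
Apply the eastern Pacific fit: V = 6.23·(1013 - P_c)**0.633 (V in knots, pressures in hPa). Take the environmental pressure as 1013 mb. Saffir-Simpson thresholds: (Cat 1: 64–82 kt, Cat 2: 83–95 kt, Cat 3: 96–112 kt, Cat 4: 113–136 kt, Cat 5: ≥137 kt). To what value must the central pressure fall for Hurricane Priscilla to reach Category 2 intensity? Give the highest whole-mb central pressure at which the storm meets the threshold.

953 mb

Category 2 begins at V = 83 kt.
Required ΔP = (83/6.23)^(1/0.633) = 13.323^1.580 ≈ 59.79 mb.
P_c ≤ 1013 − 59.79 = 953.21, so the highest integer P_c is 953 mb.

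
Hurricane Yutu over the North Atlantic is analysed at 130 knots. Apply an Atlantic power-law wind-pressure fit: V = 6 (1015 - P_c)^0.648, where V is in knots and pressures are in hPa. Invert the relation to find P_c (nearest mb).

ΔP = (V / 6)^(1/0.648) = (130/6)^1.543.
130/6 = 21.667; 21.667^1.543 ≈ 115.19 mb.
P_c = 1015 − 115.19 = 899.81 ≈ 900 mb.

900 mb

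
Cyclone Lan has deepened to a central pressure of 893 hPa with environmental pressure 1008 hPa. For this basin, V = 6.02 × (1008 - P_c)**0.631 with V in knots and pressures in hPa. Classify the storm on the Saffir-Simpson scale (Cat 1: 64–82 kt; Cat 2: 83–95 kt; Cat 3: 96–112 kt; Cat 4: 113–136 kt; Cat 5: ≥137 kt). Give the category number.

ΔP = 1008 − 893 = 115 hPa.
V ≈ 6.02 × 115^0.631 = 6.02 × 19.97 ≈ 120 kt.
120 kt falls in the Category 4 band.

4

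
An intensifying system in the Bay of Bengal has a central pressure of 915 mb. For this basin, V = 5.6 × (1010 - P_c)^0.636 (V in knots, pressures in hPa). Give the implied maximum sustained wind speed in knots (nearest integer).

ΔP = 1010 − 915 = 95 mb.
95^0.636 ≈ 18.106.
V ≈ 5.6 × 18.106 ≈ 101.4 kt.

101 kt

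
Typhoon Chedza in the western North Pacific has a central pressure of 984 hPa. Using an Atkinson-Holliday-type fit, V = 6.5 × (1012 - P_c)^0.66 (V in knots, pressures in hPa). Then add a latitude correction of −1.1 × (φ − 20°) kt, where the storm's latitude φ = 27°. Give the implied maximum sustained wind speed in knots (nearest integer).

51 kt

ΔP = 1012 − 984 = 28 hPa.
28^0.66 ≈ 9.018.
V ≈ 6.5 × 9.018 ≈ 58.6 kt.
Latitude correction: −1.1 × (27 − 20) = -7.7 kt.
Corrected V ≈ 50.9 kt → 51 kt.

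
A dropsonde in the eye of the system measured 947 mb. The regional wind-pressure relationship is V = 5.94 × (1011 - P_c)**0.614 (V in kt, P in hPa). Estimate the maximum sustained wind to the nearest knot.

ΔP = 1011 − 947 = 64 mb.
64^0.614 ≈ 12.853.
V ≈ 5.94 × 12.853 ≈ 76.3 kt.

76 kt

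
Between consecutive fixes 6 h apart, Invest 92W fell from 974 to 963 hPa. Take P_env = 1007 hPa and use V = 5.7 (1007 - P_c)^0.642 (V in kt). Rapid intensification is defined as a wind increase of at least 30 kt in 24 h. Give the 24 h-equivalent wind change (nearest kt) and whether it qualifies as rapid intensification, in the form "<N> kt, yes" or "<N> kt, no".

V₁: ΔP = 33, V ≈ 5.7 × 33^0.642 ≈ 53.80 kt.
V₂: ΔP = 44, V ≈ 5.7 × 44^0.642 ≈ 64.71 kt.
ΔV over 6 h = 10.91 kt → 24 h equivalent = 10.91 × 24/6 ≈ 43.64 kt.
44 kt ≥ 30 kt ⇒ rapid intensification.

44 kt, yes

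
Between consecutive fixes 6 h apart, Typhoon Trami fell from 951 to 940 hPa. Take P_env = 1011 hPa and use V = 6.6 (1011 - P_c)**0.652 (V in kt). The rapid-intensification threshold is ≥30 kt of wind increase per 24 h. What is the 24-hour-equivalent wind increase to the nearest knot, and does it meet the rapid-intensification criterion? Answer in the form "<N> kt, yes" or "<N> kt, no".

V₁: ΔP = 60, V ≈ 6.6 × 60^0.652 ≈ 95.26 kt.
V₂: ΔP = 71, V ≈ 6.6 × 71^0.652 ≈ 106.31 kt.
ΔV over 6 h = 11.05 kt → 24 h equivalent = 11.05 × 24/6 ≈ 44.20 kt.
44 kt ≥ 30 kt ⇒ rapid intensification.

44 kt, yes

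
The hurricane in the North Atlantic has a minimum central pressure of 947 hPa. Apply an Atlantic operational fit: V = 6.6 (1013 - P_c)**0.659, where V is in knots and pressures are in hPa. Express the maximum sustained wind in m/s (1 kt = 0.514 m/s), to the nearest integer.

ΔP = 1013 − 947 = 66 hPa.
V ≈ 6.6 × 66^0.659 = 6.6 × 15.815 ≈ 104.381 kt.
104.381 × 0.514 ≈ 53.65 m/s → 54 m/s.

54 m/s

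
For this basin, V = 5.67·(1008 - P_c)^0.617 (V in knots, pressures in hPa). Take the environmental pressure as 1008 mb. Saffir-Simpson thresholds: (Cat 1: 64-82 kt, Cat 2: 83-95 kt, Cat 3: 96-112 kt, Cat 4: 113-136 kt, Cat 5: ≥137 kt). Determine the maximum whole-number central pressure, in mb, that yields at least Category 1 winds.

Category 1 begins at V = 64 kt.
Required ΔP = (64/5.67)^(1/0.617) = 11.287^1.621 ≈ 50.81 mb.
P_c ≤ 1008 − 50.81 = 957.19, so the highest integer P_c is 957 mb.

957 mb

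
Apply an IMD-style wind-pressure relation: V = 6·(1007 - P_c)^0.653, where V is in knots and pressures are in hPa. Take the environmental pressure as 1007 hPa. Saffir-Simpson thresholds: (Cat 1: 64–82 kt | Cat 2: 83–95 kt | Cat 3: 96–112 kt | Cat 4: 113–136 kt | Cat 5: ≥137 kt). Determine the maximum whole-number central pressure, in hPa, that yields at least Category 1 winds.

969 hPa

Category 1 begins at V = 64 kt.
Required ΔP = (64/6)^(1/0.653) = 10.667^1.531 ≈ 37.52 hPa.
P_c ≤ 1007 − 37.52 = 969.48, so the highest integer P_c is 969 hPa.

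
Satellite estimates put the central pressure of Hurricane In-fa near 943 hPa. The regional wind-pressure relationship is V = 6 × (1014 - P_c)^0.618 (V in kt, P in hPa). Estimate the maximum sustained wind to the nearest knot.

84 kt

ΔP = 1014 − 943 = 71 hPa.
71^0.618 ≈ 13.934.
V ≈ 6 × 13.934 ≈ 83.6 kt.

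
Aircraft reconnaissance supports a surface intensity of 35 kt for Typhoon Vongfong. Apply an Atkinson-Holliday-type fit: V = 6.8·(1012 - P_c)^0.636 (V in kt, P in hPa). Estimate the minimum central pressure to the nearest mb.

999 mb

ΔP = (V / 6.8)^(1/0.636) = (35/6.8)^1.572.
35/6.8 = 5.147; 5.147^1.572 ≈ 13.15 mb.
P_c = 1012 − 13.15 = 998.85 ≈ 999 mb.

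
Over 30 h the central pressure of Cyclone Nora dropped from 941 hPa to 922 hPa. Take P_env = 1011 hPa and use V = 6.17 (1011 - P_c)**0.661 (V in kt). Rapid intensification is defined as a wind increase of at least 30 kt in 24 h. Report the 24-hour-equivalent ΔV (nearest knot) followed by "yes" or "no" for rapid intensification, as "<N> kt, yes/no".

14 kt, no

V₁: ΔP = 70, V ≈ 6.17 × 70^0.661 ≈ 102.30 kt.
V₂: ΔP = 89, V ≈ 6.17 × 89^0.661 ≈ 119.90 kt.
ΔV over 30 h = 17.60 kt → 24 h equivalent = 17.60 × 24/30 ≈ 14.08 kt.
14 kt < 30 kt ⇒ not rapid intensification.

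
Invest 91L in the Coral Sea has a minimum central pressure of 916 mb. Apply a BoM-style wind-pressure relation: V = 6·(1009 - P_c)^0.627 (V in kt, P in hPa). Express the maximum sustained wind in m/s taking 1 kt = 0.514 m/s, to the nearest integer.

53 m/s

ΔP = 1009 − 916 = 93 mb.
V ≈ 6 × 93^0.627 = 6 × 17.149 ≈ 102.894 kt.
102.894 × 0.514 ≈ 52.89 m/s → 53 m/s.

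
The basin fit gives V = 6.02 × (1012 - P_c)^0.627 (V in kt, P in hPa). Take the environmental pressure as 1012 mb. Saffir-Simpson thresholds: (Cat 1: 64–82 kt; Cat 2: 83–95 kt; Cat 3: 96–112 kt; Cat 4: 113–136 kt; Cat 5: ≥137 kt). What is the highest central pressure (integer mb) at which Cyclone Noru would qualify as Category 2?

Category 2 begins at V = 83 kt.
Required ΔP = (83/6.02)^(1/0.627) = 13.787^1.595 ≈ 65.67 mb.
P_c ≤ 1012 − 65.67 = 946.33, so the highest integer P_c is 946 mb.

946 mb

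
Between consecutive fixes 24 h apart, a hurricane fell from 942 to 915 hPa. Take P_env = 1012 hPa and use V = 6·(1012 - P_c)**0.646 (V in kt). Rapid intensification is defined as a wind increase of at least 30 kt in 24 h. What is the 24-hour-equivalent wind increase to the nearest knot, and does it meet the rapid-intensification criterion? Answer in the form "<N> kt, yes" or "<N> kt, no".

V₁: ΔP = 70, V ≈ 6 × 70^0.646 ≈ 93.34 kt.
V₂: ΔP = 97, V ≈ 6 × 97^0.646 ≈ 115.24 kt.
ΔV over 24 h = 21.90 kt → 24 h equivalent = 21.90 × 24/24 ≈ 21.90 kt.
22 kt < 30 kt ⇒ not rapid intensification.

22 kt, no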